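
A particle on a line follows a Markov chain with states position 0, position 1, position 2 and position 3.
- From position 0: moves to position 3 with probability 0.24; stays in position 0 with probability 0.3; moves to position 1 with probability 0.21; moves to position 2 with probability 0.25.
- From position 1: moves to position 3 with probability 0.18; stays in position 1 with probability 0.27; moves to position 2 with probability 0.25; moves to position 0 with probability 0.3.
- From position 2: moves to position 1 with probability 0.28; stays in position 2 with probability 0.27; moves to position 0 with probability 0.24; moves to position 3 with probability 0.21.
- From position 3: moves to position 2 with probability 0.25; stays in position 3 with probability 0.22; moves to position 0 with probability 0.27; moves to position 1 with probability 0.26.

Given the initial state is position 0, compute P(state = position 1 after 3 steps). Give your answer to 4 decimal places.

0.2537

Propagate the distribution vector 3 steps from position 0.
After 0 steps: (1.0000, 0.0000, 0.0000, 0.0000)
After 1 step: (0.3000, 0.2100, 0.2500, 0.2400)
After 2 steps: (0.2778, 0.2521, 0.2550, 0.2151)
After 3 steps: (0.2782, 0.2537, 0.2551, 0.2129)
P(in position 1 after 3 steps) = 0.2537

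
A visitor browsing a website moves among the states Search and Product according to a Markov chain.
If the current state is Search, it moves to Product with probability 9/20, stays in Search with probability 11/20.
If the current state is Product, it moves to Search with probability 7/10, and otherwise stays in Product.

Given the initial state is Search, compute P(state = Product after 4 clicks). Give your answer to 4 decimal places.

Propagate the distribution vector 4 clicks from Search.
After 0 clicks: (1.0000, 0.0000)
After 1 click: (0.5500, 0.4500)
After 2 clicks: (0.6175, 0.3825)
After 3 clicks: (0.6074, 0.3926)
After 4 clicks: (0.6089, 0.3911)
P(in Product after 4 clicks) = 0.3911

0.3911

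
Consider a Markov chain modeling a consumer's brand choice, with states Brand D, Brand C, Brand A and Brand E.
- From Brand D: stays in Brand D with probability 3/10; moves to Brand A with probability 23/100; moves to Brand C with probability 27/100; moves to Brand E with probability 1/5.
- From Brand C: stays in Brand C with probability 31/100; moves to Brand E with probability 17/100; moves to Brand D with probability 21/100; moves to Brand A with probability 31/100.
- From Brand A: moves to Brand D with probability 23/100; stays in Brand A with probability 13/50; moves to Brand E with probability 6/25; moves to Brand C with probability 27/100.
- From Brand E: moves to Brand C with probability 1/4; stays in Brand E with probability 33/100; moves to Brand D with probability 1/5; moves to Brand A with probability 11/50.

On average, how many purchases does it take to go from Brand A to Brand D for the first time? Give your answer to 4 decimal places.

4.6040

Let t(s) be the expected number of purchases to first reach Brand D from state s, with t(Brand D) = 0. Conditioning on the first purchase:
t(Brand C) = 1 + 0.31·t(Brand C) + 0.31·t(Brand A) + 0.17·t(Brand E)
t(Brand A) = 1 + 0.27·t(Brand C) + 0.26·t(Brand A) + 0.24·t(Brand E)
t(Brand E) = 1 + 0.25·t(Brand C) + 0.22·t(Brand A) + 0.33·t(Brand E)
Solving: t(Brand C) = 4.6890, t(Brand A) = 4.6040, t(Brand E) = 4.7539.
Expected purchases from Brand A to Brand D: 4.6040.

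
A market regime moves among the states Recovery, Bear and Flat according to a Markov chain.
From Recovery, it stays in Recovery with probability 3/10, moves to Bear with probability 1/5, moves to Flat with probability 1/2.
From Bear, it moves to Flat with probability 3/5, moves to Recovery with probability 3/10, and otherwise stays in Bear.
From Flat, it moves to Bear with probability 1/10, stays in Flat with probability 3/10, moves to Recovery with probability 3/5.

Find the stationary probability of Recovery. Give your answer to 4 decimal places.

0.4286

Let the stationary distribution be π with π = πP and π_1 + π_2 + π_3 = 1.
π_1 = 0.3·π_1 + 0.3·π_2 + 0.6·π_3
π_2 = 0.2·π_1 + 0.1·π_2 + 0.1·π_3
Solving with the normalization constraint gives π = (0.4286, 0.1429, 0.4286).
So the stationary probability of Recovery is 0.4286.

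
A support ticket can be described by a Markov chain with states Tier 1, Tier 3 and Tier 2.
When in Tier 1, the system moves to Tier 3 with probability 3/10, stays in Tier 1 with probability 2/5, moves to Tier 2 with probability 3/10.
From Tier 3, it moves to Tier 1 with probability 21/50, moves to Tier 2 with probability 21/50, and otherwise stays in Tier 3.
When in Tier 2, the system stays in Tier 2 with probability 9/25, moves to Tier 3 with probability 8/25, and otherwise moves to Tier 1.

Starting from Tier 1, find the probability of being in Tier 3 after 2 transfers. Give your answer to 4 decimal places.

0.2640

Sum over the intermediate state after 1 transfer:
P = P(Tier 1→Tier 1)·P(Tier 1→Tier 3) + P(Tier 1→Tier 3)·P(Tier 3→Tier 3) + P(Tier 1→Tier 2)·P(Tier 2→Tier 3)
  = 0.4×0.3 + 0.3×0.16 + 0.3×0.32
  = 0.1200 + 0.0480 + 0.0960 = 0.2640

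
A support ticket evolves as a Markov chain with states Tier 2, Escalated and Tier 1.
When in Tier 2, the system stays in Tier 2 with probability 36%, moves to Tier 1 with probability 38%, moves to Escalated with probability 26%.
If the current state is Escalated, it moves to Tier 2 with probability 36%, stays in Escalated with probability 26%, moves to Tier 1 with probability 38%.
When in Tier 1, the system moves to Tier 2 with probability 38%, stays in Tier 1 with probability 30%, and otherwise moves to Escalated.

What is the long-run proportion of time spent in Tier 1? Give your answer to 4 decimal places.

Let the stationary distribution be π with π = πP and π_1 + π_2 + π_3 = 1.
π_1 = 0.36·π_1 + 0.36·π_2 + 0.38·π_3
π_2 = 0.26·π_1 + 0.26·π_2 + 0.32·π_3
Solving with the normalization constraint gives π = (0.3670, 0.2811, 0.3519).
So the stationary probability of Tier 1 is 0.3519.

0.3519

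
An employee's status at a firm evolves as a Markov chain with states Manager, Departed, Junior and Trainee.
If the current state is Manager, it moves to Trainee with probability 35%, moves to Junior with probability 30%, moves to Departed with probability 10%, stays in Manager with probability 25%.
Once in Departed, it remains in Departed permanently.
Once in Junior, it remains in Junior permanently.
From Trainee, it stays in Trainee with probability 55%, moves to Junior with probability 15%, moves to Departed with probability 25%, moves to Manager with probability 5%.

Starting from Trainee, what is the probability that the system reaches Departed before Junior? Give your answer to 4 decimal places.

0.6016

Let h(s) be the probability of absorption at Departed starting from transient state s. Then h(Departed) = 1 and h(Junior) = 0. By first-step analysis:
h(Manager) = 0.25·h(Manager) + 0.1·1 + 0.3·0 + 0.35·h(Trainee)
h(Trainee) = 0.05·h(Manager) + 0.25·1 + 0.15·0 + 0.55·h(Trainee)
Solving: h(Manager) = 0.4141, h(Trainee) = 0.6016.
Starting from Trainee, the probability is 0.6016.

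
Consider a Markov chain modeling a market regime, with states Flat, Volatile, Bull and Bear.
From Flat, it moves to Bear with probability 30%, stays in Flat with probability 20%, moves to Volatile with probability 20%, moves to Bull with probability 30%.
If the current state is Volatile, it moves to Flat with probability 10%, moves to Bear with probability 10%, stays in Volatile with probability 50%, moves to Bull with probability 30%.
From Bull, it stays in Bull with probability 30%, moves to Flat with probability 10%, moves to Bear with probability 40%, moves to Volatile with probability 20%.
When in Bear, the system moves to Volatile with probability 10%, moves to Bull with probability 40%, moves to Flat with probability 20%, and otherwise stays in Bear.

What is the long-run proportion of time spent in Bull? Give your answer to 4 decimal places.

0.3284

Let the stationary distribution be π with π = πP and π_1 + π_2 + π_3 + π_4 = 1.
π_1 = 0.2·π_1 + 0.1·π_2 + 0.1·π_3 + 0.2·π_4
π_2 = 0.2·π_1 + 0.5·π_2 + 0.2·π_3 + 0.1·π_4
π_3 = 0.3·π_1 + 0.3·π_2 + 0.3·π_3 + 0.4·π_4
Solving with the normalization constraint gives π = (0.1426, 0.2452, 0.3284, 0.2838).
So the stationary probability of Bull is 0.3284.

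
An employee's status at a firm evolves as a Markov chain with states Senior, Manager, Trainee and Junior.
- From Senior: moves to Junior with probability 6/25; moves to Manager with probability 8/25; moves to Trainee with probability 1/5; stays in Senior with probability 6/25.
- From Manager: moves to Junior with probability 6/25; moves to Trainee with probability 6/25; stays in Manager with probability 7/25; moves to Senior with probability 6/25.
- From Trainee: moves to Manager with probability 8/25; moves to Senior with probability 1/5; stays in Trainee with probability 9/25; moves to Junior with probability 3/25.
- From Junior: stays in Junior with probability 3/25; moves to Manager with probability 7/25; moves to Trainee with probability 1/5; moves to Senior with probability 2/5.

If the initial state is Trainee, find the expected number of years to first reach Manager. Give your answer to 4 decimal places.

Let t(s) be the expected number of years to first reach Manager from state s, with t(Manager) = 0. Conditioning on the first year:
t(Senior) = 1 + 0.24·t(Senior) + 0.2·t(Trainee) + 0.24·t(Junior)
t(Trainee) = 1 + 0.2·t(Senior) + 0.36·t(Trainee) + 0.12·t(Junior)
t(Junior) = 1 + 0.4·t(Senior) + 0.2·t(Trainee) + 0.12·t(Junior)
Solving: t(Senior) = 3.2005, t(Trainee) = 3.1842, t(Junior) = 3.3148.
Expected years from Trainee to Manager: 3.1842.

3.1842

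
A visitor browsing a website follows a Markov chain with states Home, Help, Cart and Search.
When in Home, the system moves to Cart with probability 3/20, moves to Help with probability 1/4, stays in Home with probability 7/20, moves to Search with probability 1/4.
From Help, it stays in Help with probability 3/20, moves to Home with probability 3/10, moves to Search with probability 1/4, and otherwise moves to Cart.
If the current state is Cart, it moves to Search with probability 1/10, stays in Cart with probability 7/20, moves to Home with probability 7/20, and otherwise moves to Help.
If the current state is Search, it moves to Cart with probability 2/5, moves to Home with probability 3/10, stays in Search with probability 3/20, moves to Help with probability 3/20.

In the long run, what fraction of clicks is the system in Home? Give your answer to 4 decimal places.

Let the stationary distribution be π with π = πP and π_1 + π_2 + π_3 + π_4 = 1.
π_1 = 0.35·π_1 + 0.3·π_2 + 0.35·π_3 + 0.3·π_4
π_2 = 0.25·π_1 + 0.15·π_2 + 0.2·π_3 + 0.15·π_4
π_3 = 0.15·π_1 + 0.3·π_2 + 0.35·π_3 + 0.4·π_4
Solving with the normalization constraint gives π = (0.3307, 0.1972, 0.2834, 0.1886).
So the stationary probability of Home is 0.3307.

0.3307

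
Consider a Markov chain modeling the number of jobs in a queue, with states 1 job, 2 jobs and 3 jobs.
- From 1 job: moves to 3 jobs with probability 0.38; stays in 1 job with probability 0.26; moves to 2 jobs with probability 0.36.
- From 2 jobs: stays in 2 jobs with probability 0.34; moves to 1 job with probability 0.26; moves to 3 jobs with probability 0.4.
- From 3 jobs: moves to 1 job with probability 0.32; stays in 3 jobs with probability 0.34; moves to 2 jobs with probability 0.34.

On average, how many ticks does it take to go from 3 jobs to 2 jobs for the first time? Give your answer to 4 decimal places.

Let t(s) be the expected number of ticks to first reach 2 jobs from state s, with t(2 jobs) = 0. Conditioning on the first tick:
t(1 job) = 1 + 0.26·t(1 job) + 0.38·t(3 jobs)
t(3 jobs) = 1 + 0.32·t(1 job) + 0.34·t(3 jobs)
Solving: t(1 job) = 2.8353, t(3 jobs) = 2.8899.
Expected ticks from 3 jobs to 2 jobs: 2.8899.

2.8899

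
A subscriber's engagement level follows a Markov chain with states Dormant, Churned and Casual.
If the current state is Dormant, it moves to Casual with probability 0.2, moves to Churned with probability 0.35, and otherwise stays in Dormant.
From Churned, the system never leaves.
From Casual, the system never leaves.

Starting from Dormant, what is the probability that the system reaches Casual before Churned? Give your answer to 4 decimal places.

Let h(s) be the probability of absorption at Casual starting from transient state s. Then h(Casual) = 1 and h(Churned) = 0. By first-step analysis:
h(Dormant) = 0.45·h(Dormant) + 0.35·0 + 0.2·1
Solving: h(Dormant) = 0.3636.
Starting from Dormant, the probability is 0.3636.

0.3636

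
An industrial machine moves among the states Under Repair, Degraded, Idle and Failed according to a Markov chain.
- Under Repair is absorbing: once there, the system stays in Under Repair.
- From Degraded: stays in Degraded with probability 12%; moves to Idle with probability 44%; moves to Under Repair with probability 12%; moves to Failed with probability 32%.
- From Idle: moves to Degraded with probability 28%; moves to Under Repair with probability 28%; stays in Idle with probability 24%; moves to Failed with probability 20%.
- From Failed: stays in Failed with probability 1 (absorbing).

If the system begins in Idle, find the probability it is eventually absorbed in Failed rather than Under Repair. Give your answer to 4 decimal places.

0.4868

Let h(s) be the probability of absorption at Failed starting from transient state s. Then h(Failed) = 1 and h(Under Repair) = 0. By first-step analysis:
h(Degraded) = 0.12·0 + 0.12·h(Degraded) + 0.44·h(Idle) + 0.32·1
h(Idle) = 0.28·0 + 0.28·h(Degraded) + 0.24·h(Idle) + 0.2·1
Solving: h(Degraded) = 0.6070, h(Idle) = 0.4868.
Starting from Idle, the probability is 0.4868.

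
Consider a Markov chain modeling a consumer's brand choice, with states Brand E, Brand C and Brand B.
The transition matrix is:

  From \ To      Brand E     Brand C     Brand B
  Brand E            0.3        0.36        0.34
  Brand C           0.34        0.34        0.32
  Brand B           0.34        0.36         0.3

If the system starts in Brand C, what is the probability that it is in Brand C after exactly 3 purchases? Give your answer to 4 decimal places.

Propagate the distribution vector 3 purchases from Brand C.
After 0 purchases: (0.0000, 1.0000, 0.0000)
After 1 purchase: (0.3400, 0.3400, 0.3200)
After 2 purchases: (0.3264, 0.3532, 0.3204)
After 3 purchases: (0.3269, 0.3529, 0.3201)
P(in Brand C after 3 purchases) = 0.3529

0.3529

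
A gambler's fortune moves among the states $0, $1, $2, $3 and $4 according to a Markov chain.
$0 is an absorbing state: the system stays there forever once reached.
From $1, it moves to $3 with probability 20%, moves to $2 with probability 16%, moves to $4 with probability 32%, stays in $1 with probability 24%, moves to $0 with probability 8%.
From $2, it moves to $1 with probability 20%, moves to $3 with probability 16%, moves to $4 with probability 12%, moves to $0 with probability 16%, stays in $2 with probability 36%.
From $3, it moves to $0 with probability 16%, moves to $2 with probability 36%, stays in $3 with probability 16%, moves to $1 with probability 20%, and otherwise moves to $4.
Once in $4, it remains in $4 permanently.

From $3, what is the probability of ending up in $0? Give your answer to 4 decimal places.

0.4699

Let h(s) be the probability of absorption at $0 starting from transient state s. Then h($0) = 1 and h($4) = 0. By first-step analysis:
h($1) = 0.08·1 + 0.24·h($1) + 0.16·h($2) + 0.2·h($3) + 0.32·0
h($2) = 0.16·1 + 0.2·h($1) + 0.36·h($2) + 0.16·h($3) + 0.12·0
h($3) = 0.16·1 + 0.2·h($1) + 0.36·h($2) + 0.16·h($3) + 0.12·0
Solving: h($1) = 0.3279, h($2) = 0.4699, h($3) = 0.4699.
Starting from $3, the probability is 0.4699.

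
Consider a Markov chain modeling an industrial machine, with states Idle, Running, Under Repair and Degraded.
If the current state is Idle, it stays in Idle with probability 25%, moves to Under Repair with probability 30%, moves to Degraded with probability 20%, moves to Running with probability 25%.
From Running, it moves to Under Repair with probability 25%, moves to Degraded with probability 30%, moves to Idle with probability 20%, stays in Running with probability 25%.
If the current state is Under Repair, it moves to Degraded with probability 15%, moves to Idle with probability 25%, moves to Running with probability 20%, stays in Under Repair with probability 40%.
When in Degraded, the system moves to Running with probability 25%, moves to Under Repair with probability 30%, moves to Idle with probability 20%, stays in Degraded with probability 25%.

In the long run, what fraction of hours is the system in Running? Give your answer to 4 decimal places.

0.2340

Let the stationary distribution be π with π = πP and π_1 + π_2 + π_3 + π_4 = 1.
π_1 = 0.25·π_1 + 0.2·π_2 + 0.25·π_3 + 0.2·π_4
π_2 = 0.25·π_1 + 0.25·π_2 + 0.2·π_3 + 0.25·π_4
π_3 = 0.3·π_1 + 0.25·π_2 + 0.4·π_3 + 0.3·π_4
Solving with the normalization constraint gives π = (0.2274, 0.2340, 0.3203, 0.2183).
So the stationary probability of Running is 0.2340.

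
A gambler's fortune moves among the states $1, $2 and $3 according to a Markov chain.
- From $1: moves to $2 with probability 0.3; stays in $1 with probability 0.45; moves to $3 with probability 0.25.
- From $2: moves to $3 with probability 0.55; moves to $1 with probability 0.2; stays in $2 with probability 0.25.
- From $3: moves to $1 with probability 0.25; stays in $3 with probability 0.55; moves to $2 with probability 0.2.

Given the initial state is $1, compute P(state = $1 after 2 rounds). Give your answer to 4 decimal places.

Sum over the intermediate state after 1 round:
P = P($1→$1)·P($1→$1) + P($1→$2)·P($2→$1) + P($1→$3)·P($3→$1)
  = 0.45×0.45 + 0.3×0.2 + 0.25×0.25
  = 0.2025 + 0.0600 + 0.0625 = 0.3250

0.3250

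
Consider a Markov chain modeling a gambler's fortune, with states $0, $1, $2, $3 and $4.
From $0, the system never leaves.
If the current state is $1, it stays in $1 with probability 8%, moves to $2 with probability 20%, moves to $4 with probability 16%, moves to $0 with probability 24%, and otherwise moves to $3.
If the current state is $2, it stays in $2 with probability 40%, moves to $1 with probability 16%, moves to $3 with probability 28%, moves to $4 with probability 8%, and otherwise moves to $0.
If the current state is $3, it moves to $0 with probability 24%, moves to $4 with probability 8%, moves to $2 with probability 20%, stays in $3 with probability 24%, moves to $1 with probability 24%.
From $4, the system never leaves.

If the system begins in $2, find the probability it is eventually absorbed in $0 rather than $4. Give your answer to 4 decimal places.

0.6178

Let h(s) be the probability of absorption at $0 starting from transient state s. Then h($0) = 1 and h($4) = 0. By first-step analysis:
h($1) = 0.24·1 + 0.08·h($1) + 0.2·h($2) + 0.32·h($3) + 0.16·0
h($2) = 0.08·1 + 0.16·h($1) + 0.4·h($2) + 0.28·h($3) + 0.08·0
h($3) = 0.24·1 + 0.24·h($1) + 0.2·h($2) + 0.24·h($3) + 0.08·0
Solving: h($1) = 0.6308, h($2) = 0.6178, h($3) = 0.6776.
Starting from $2, the probability is 0.6178.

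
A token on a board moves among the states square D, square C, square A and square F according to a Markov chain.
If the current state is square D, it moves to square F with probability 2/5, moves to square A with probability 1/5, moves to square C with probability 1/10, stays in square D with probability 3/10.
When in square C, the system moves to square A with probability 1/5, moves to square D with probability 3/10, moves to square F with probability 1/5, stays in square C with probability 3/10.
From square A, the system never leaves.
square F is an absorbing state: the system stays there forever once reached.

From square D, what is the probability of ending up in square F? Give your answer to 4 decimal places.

0.6522

Let h(s) be the probability of absorption at square F starting from transient state s. Then h(square F) = 1 and h(square A) = 0. By first-step analysis:
h(square D) = 0.3·h(square D) + 0.1·h(square C) + 0.2·0 + 0.4·1
h(square C) = 0.3·h(square D) + 0.3·h(square C) + 0.2·0 + 0.2·1
Solving: h(square D) = 0.6522, h(square C) = 0.5652.
Starting from square D, the probability is 0.6522.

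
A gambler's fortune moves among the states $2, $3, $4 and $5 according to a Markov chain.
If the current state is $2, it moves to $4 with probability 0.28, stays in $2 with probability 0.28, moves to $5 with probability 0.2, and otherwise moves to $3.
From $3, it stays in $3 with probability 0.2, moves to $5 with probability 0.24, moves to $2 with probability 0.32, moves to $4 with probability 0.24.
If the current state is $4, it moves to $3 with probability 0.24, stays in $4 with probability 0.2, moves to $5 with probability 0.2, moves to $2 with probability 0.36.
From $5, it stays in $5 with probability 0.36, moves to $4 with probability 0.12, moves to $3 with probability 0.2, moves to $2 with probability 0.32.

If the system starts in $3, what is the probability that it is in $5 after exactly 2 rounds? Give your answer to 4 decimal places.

0.2464

Propagate the distribution vector 2 rounds from $3.
After 0 rounds: (0.0000, 1.0000, 0.0000, 0.0000)
After 1 round: (0.3200, 0.2000, 0.2400, 0.2400)
After 2 rounds: (0.3168, 0.2224, 0.2144, 0.2464)
P(in $5 after 2 rounds) = 0.2464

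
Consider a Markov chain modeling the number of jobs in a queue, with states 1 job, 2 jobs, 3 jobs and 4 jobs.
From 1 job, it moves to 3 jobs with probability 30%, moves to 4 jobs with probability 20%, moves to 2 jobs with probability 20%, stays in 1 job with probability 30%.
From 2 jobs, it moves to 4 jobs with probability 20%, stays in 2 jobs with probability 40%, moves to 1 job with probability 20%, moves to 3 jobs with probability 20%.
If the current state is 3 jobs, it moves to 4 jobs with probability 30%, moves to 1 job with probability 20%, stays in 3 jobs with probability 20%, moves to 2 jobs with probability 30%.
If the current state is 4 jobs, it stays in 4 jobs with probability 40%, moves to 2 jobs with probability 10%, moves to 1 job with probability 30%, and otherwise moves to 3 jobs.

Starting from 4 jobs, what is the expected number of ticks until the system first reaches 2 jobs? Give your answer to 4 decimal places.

5.7714

Let t(s) be the expected number of ticks to first reach 2 jobs from state s, with t(2 jobs) = 0. Conditioning on the first tick:
t(1 job) = 1 + 0.3·t(1 job) + 0.3·t(3 jobs) + 0.2·t(4 jobs)
t(3 jobs) = 1 + 0.2·t(1 job) + 0.2·t(3 jobs) + 0.3·t(4 jobs)
t(4 jobs) = 1 + 0.3·t(1 job) + 0.2·t(3 jobs) + 0.4·t(4 jobs)
Solving: t(1 job) = 5.0857, t(3 jobs) = 4.6857, t(4 jobs) = 5.7714.
Expected ticks from 4 jobs to 2 jobs: 5.7714.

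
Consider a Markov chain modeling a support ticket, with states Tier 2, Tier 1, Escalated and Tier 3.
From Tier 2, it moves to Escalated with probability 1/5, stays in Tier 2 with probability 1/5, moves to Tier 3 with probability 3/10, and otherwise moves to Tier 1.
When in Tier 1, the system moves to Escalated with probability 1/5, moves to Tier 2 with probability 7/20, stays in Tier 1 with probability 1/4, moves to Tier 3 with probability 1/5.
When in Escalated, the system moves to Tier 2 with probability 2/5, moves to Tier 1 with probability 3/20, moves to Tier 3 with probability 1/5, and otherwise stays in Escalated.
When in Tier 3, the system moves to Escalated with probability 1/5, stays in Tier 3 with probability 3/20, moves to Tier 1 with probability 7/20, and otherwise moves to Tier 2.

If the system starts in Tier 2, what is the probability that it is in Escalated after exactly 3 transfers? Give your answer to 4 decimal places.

Propagate the distribution vector 3 transfers from Tier 2.
After 0 transfers: (1.0000, 0.0000, 0.0000, 0.0000)
After 1 transfer: (0.2000, 0.3000, 0.2000, 0.3000)
After 2 transfers: (0.3150, 0.2700, 0.2100, 0.2050)
After 3 transfers: (0.3030, 0.2653, 0.2105, 0.2213)
P(in Escalated after 3 transfers) = 0.2105

0.2105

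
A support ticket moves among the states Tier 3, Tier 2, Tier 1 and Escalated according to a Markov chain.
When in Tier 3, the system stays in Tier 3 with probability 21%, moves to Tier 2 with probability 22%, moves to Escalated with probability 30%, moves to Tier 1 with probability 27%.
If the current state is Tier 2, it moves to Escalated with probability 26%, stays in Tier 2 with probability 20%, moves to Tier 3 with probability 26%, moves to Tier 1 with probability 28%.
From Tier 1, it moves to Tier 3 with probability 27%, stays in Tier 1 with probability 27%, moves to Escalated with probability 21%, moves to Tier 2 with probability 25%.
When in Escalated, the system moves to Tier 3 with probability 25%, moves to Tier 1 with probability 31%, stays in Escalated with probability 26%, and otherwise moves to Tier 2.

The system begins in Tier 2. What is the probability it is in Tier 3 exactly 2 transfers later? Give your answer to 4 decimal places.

Propagate the distribution vector 2 transfers from Tier 2.
After 0 transfers: (0.0000, 1.0000, 0.0000, 0.0000)
After 1 transfer: (0.2600, 0.2000, 0.2800, 0.2600)
After 2 transfers: (0.2472, 0.2140, 0.2824, 0.2564)
P(in Tier 3 after 2 transfers) = 0.2472

0.2472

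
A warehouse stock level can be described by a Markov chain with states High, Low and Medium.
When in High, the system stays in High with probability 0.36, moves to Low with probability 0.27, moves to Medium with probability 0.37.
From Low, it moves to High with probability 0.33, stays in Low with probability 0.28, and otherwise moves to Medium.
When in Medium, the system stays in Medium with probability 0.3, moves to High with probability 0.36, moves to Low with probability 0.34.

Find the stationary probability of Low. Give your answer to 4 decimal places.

0.2976

Let the stationary distribution be π with π = πP and π_1 + π_2 + π_3 = 1.
π_1 = 0.36·π_1 + 0.33·π_2 + 0.36·π_3
π_2 = 0.27·π_1 + 0.28·π_2 + 0.34·π_3
Solving with the normalization constraint gives π = (0.3511, 0.2976, 0.3514).
So the stationary probability of Low is 0.2976.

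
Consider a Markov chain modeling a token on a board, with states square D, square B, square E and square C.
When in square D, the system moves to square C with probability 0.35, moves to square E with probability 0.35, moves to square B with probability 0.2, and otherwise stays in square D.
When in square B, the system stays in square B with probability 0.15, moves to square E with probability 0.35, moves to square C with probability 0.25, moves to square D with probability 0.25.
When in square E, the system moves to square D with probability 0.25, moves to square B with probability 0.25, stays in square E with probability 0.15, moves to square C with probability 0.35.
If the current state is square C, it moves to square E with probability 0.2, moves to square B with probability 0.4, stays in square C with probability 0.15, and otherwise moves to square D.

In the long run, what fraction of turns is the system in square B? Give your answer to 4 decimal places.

0.2543

Let the stationary distribution be π with π = πP and π_1 + π_2 + π_3 + π_4 = 1.
π_1 = 0.1·π_1 + 0.25·π_2 + 0.25·π_3 + 0.25·π_4
π_2 = 0.2·π_1 + 0.15·π_2 + 0.25·π_3 + 0.4·π_4
π_3 = 0.35·π_1 + 0.35·π_2 + 0.15·π_3 + 0.2·π_4
Solving with the normalization constraint gives π = (0.2174, 0.2543, 0.2579, 0.2705).
So the stationary probability of square B is 0.2543.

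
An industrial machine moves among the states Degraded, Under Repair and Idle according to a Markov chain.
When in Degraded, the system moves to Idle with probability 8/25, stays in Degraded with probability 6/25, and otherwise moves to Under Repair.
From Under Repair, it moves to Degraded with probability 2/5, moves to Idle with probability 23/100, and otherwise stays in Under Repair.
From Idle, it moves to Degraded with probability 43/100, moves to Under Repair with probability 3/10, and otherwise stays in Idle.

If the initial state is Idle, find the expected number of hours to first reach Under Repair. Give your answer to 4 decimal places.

Let t(s) be the expected number of hours to first reach Under Repair from state s, with t(Under Repair) = 0. Conditioning on the first hour:
t(Degraded) = 1 + 0.24·t(Degraded) + 0.32·t(Idle)
t(Idle) = 1 + 0.43·t(Degraded) + 0.27·t(Idle)
Solving: t(Degraded) = 2.5168, t(Idle) = 2.8523.
Expected hours from Idle to Under Repair: 2.8523.

2.8523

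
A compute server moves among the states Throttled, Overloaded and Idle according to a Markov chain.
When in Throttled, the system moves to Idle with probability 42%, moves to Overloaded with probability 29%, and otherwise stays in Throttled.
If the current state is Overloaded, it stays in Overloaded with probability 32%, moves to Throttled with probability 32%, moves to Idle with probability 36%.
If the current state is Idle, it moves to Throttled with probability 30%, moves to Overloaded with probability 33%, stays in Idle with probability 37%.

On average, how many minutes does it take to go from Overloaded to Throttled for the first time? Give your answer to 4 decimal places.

Let t(s) be the expected number of minutes to first reach Throttled from state s, with t(Throttled) = 0. Conditioning on the first minute:
t(Overloaded) = 1 + 0.32·t(Overloaded) + 0.36·t(Idle)
t(Idle) = 1 + 0.33·t(Overloaded) + 0.37·t(Idle)
Solving: t(Overloaded) = 3.1977, t(Idle) = 3.2623.
Expected minutes from Overloaded to Throttled: 3.1977.

3.1977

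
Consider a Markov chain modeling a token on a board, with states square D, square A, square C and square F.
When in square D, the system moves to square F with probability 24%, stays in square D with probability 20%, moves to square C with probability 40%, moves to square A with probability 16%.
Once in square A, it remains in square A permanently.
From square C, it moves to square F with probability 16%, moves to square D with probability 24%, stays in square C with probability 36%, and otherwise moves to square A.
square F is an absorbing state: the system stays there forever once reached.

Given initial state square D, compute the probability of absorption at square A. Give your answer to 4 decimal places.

0.4769

Let h(s) be the probability of absorption at square A starting from transient state s. Then h(square A) = 1 and h(square F) = 0. By first-step analysis:
h(square D) = 0.2·h(square D) + 0.16·1 + 0.4·h(square C) + 0.24·0
h(square C) = 0.24·h(square D) + 0.24·1 + 0.36·h(square C) + 0.16·0
Solving: h(square D) = 0.4769, h(square C) = 0.5538.
Starting from square D, the probability is 0.4769.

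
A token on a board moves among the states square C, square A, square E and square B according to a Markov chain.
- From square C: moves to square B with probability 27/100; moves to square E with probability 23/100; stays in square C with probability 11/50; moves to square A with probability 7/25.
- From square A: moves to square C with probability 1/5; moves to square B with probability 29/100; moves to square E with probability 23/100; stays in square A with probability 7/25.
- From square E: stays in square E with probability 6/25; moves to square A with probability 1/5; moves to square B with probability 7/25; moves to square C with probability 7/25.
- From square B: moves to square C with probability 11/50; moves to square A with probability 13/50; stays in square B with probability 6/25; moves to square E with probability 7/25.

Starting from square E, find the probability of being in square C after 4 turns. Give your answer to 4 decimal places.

0.2297

Propagate the distribution vector 4 turns from square E.
After 0 turns: (0.0000, 0.0000, 1.0000, 0.0000)
After 1 turn: (0.2800, 0.2000, 0.2400, 0.2800)
After 2 turns: (0.2304, 0.2552, 0.2464, 0.2680)
After 3 turns: (0.2297, 0.2549, 0.2459, 0.2695)
After 4 turns: (0.2297, 0.2549, 0.2459, 0.2695)
P(in square C after 4 turns) = 0.2297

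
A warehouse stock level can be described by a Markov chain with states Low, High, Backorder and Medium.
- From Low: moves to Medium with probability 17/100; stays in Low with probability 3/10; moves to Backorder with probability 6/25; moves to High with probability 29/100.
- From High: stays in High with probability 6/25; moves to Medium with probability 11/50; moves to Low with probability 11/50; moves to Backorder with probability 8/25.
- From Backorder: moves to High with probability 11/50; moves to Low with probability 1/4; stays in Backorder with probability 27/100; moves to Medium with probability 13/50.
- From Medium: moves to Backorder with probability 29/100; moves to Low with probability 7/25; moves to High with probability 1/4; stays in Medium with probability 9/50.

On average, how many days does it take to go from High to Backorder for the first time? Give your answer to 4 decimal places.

Let t(s) be the expected number of days to first reach Backorder from state s, with t(Backorder) = 0. Conditioning on the first day:
t(Low) = 1 + 0.3·t(Low) + 0.29·t(High) + 0.17·t(Medium)
t(High) = 1 + 0.22·t(Low) + 0.24·t(High) + 0.22·t(Medium)
t(Medium) = 1 + 0.28·t(Low) + 0.25·t(High) + 0.18·t(Medium)
Solving: t(Low) = 3.6928, t(High) = 3.4031, t(Medium) = 3.5180.
Expected days from High to Backorder: 3.4031.

3.4031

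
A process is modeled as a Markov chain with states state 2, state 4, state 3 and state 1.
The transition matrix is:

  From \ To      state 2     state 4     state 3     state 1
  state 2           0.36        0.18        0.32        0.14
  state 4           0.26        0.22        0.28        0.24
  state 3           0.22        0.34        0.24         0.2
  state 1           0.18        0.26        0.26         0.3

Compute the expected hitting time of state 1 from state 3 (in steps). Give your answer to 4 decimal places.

Let t(s) be the expected number of steps to first reach state 1 from state s, with t(state 1) = 0. Conditioning on the first step:
t(state 2) = 1 + 0.36·t(state 2) + 0.18·t(state 4) + 0.32·t(state 3)
t(state 4) = 1 + 0.26·t(state 2) + 0.22·t(state 4) + 0.28·t(state 3)
t(state 3) = 1 + 0.22·t(state 2) + 0.34·t(state 4) + 0.24·t(state 3)
Solving: t(state 2) = 5.5310, t(state 4) = 4.9712, t(state 3) = 5.1408.
Expected steps from state 3 to state 1: 5.1408.

5.1408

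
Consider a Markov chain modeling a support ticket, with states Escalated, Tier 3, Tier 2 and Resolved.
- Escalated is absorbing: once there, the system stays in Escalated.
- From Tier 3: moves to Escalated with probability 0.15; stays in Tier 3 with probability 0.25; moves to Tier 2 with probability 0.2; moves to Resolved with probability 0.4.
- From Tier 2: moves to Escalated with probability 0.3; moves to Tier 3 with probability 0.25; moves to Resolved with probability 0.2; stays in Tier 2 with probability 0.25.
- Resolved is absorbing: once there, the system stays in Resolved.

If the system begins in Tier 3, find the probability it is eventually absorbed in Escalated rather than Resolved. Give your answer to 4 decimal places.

Let h(s) be the probability of absorption at Escalated starting from transient state s. Then h(Escalated) = 1 and h(Resolved) = 0. By first-step analysis:
h(Tier 3) = 0.15·1 + 0.25·h(Tier 3) + 0.2·h(Tier 2) + 0.4·0
h(Tier 2) = 0.3·1 + 0.25·h(Tier 3) + 0.25·h(Tier 2) + 0.2·0
Solving: h(Tier 3) = 0.3366, h(Tier 2) = 0.5122.
Starting from Tier 3, the probability is 0.3366.

0.3366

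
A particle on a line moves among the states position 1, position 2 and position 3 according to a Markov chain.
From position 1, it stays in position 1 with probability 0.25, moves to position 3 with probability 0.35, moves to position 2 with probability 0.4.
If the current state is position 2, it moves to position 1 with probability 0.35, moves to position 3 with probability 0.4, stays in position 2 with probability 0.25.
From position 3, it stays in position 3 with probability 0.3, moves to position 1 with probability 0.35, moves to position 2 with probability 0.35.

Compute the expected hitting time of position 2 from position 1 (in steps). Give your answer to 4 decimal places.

2.6087

Let t(s) be the expected number of steps to first reach position 2 from state s, with t(position 2) = 0. Conditioning on the first step:
t(position 1) = 1 + 0.25·t(position 1) + 0.35·t(position 3)
t(position 3) = 1 + 0.35·t(position 1) + 0.3·t(position 3)
Solving: t(position 1) = 2.6087, t(position 3) = 2.7329.
Expected steps from position 1 to position 2: 2.6087.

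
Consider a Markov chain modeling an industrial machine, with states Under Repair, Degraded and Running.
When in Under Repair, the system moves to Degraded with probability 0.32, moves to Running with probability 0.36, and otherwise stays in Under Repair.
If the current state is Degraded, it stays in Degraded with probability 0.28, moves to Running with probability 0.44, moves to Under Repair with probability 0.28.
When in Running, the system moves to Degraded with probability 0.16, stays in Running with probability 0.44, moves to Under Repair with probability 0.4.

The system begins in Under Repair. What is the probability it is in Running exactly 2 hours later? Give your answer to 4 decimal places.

Sum over the intermediate state after 1 hour:
P = P(Under Repair→Under Repair)·P(Under Repair→Running) + P(Under Repair→Degraded)·P(Degraded→Running) + P(Under Repair→Running)·P(Running→Running)
  = 0.32×0.36 + 0.32×0.44 + 0.36×0.44
  = 0.1152 + 0.1408 + 0.1584 = 0.4144

0.4144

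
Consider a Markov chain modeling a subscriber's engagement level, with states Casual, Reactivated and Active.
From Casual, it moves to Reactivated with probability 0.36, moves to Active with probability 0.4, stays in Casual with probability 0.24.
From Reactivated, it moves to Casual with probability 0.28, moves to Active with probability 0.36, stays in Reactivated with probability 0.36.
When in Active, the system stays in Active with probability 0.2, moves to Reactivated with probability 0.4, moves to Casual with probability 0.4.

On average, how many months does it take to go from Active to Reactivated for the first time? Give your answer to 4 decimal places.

2.5893

Let t(s) be the expected number of months to first reach Reactivated from state s, with t(Reactivated) = 0. Conditioning on the first month:
t(Casual) = 1 + 0.24·t(Casual) + 0.4·t(Active)
t(Active) = 1 + 0.4·t(Casual) + 0.2·t(Active)
Solving: t(Casual) = 2.6786, t(Active) = 2.5893.
Expected months from Active to Reactivated: 2.5893.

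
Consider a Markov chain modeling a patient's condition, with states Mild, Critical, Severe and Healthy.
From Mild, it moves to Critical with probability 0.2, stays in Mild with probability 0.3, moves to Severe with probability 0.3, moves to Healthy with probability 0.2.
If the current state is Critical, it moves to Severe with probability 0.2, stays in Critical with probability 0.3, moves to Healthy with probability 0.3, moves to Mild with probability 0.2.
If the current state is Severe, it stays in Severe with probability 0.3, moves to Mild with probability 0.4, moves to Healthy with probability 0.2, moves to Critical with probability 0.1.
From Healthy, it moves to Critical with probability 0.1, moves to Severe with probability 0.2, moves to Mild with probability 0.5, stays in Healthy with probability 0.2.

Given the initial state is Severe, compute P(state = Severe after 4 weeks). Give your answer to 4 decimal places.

0.2616

Propagate the distribution vector 4 weeks from Severe.
After 0 weeks: (0.0000, 0.0000, 1.0000, 0.0000)
After 1 week: (0.4000, 0.1000, 0.3000, 0.2000)
After 2 weeks: (0.3600, 0.1600, 0.2700, 0.2100)
After 3 weeks: (0.3530, 0.1680, 0.2630, 0.2160)
After 4 weeks: (0.3527, 0.1689, 0.2616, 0.2168)
P(in Severe after 4 weeks) = 0.2616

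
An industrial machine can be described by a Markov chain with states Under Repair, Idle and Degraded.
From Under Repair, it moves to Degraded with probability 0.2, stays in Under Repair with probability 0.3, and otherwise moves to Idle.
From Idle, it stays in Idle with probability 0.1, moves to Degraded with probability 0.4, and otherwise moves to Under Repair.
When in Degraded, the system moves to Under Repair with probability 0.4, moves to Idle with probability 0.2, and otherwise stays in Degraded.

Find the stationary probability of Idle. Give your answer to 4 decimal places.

Let the stationary distribution be π with π = πP and π_1 + π_2 + π_3 = 1.
π_1 = 0.3·π_1 + 0.5·π_2 + 0.4·π_3
π_2 = 0.5·π_1 + 0.1·π_2 + 0.2·π_3
Solving with the normalization constraint gives π = (0.3898, 0.2881, 0.3220).
So the stationary probability of Idle is 0.2881.

0.2881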